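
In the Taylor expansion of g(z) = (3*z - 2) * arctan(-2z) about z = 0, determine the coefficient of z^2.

-6

Distribute the polynomial across the series and collect like powers.
So c_2 = g′′(0)/2! = -6.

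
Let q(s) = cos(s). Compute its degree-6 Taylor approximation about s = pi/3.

[(s - pi/3)^0] = 1/2;  [(s - pi/3)^1] = -sqrt(3)/2;  [(s - pi/3)^2] = -1/4;  [(s - pi/3)^3] = sqrt(3)/12;  [(s - pi/3)^4] = 1/48;  [(s - pi/3)^5] = -sqrt(3)/240;  [(s - pi/3)^6] = -1/1440.

-(s - pi/3)^6/1440 - sqrt(3)*(s - pi/3)^5/240 + (s - pi/3)^4/48 + sqrt(3)*(s - pi/3)^3/12 - (s - pi/3)^2/4 - sqrt(3)*(s - pi/3)/2 + 1/2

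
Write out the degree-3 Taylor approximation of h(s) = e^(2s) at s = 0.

4*s^3/3 + 2*s^2 + 2*s + 1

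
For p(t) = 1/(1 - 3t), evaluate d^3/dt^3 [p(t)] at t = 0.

162

From the series, [t^3] p = 27; multiply by 3! = 6 to get 162.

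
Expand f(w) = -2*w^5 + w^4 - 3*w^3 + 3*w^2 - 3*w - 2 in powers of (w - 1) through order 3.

-19*(w - 1)^3 - 20*(w - 1)^2 - 12*(w - 1) - 6

[(w - 1)^0] = -6;  [(w - 1)^1] = -12;  [(w - 1)^2] = -20;  [(w - 1)^3] = -19.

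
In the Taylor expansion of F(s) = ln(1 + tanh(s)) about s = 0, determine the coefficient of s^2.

Compose series: expand the inner function first, then feed it into the outer expansion.
[s^0] = 0;  [s^1] = 1;  [s^2] = -1/2.
So c_2 = F′′(0)/2! = -1/2.

-1/2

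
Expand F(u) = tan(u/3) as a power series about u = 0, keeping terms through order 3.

u^3/81 + u/3

F(0) = 0
F′(0) = 1/3
F′′(0) = 0
F′′′(0) = 2/27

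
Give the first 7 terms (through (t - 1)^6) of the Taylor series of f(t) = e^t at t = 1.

e*(t - 1)^6/720 + e*(t - 1)^5/120 + e*(t - 1)^4/24 + e*(t - 1)^3/6 + e*(t - 1)^2/2 + e*(t - 1) + e

Apply the Taylor formula c_k = f^(k)(a)/k!.
f(1) = e
f′(1) = e
f′′(1) = e
f′′′(1) = e
f^(4)(1) = e
f^(5)(1) = e
f^(6)(1) = e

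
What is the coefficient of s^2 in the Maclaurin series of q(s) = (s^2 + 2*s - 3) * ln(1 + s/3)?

Distribute the polynomial across the series and collect like powers.

5/6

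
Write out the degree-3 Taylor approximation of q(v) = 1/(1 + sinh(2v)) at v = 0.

-28*v^3/3 + 4*v^2 - 2*v + 1

Substitute the inner expansion into the outer series and collect powers.
q(0) = 1
q′(0) = -2
q′′(0) = 8
q′′′(0) = -56
Then c_k = q^(k)(0)/k! gives each Taylor coefficient.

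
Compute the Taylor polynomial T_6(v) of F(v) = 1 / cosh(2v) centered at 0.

Invert the denominator's series and multiply.

-244*v^6/45 + 10*v^4/3 - 2*v^2 + 1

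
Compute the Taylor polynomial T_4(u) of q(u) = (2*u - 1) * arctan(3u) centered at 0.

-18*u^4 + 9*u^3 + 6*u^2 - 3*u

Multiply each power in the prefactor through the base expansion.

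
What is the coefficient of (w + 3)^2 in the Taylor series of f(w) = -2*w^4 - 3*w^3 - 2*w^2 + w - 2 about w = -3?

-83

[(w + 3)^0] = -104;  [(w + 3)^1] = 148;  [(w + 3)^2] = -83.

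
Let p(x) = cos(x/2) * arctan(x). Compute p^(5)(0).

469/16

Take the Cauchy product of the two expansions.
The coefficient of x^5 in the expansion is 469/1920, so p^(5)(0) = 5! * (469/1920) = 469/16.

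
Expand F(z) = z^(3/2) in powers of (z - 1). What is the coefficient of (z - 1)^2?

3/8

[(z - 1)^0] = 1;  [(z - 1)^1] = 3/2;  [(z - 1)^2] = 3/8.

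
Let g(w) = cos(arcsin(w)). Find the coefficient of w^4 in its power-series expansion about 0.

Substitute the inner expansion into the outer series and collect powers.

-1/8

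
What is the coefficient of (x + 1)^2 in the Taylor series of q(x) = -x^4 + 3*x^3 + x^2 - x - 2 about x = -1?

-14

Apply the Taylor formula c_k = f^(k)(a)/k!.
[(x + 1)^0] = -4;  [(x + 1)^1] = 10;  [(x + 1)^2] = -14.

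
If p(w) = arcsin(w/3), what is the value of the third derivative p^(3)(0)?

1/27

From the series, [w^3] p = 1/162; multiply by 3! = 6 to get 1/27.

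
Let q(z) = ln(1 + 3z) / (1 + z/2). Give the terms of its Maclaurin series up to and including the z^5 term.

Take the Cauchy product of the two expansions.
[z^0] = 0;  [z^1] = 3;  [z^2] = -6;  [z^3] = 12;  [z^4] = -105/4;  [z^5] = 2469/40.

2469*z^5/40 - 105*z^4/4 + 12*z^3 - 6*z^2 + 3*z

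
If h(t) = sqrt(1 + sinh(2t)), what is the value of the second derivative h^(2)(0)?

-1

Let u equal the inner series; expand the outer function in u and truncate.
The coefficient of t^2 in the expansion is -1/2, so h′′(0) = 2! * (-1/2) = -1.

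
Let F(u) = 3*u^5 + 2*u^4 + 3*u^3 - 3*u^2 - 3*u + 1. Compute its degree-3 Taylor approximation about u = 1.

41*(u - 1)^3 + 48*(u - 1)^2 + 23*(u - 1) + 3

Use the known series and substitute for the argument.
F(1) = 3
F′(1) = 23
F′′(1) = 96
F′′′(1) = 246
Dividing each by k! gives the coefficients c_0, ..., c_3.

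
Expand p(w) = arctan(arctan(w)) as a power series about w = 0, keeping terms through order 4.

-2*w^3/3 + w

Plug the Maclaurin series of the inner function into that of the outer and collect terms.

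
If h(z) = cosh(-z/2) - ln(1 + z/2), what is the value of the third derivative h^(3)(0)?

-1/4

Expand each term separately and add.
From the series, [z^3] h = -1/24; multiply by 3! = 6 to get -1/4.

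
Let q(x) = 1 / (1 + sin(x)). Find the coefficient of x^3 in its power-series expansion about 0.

Use the geometric series for the reciprocal, then substitute.
[x^0] = 1;  [x^1] = -1;  [x^2] = 1;  [x^3] = -5/6.
So c_3 = q′′′(0)/3! = -5/6.

-5/6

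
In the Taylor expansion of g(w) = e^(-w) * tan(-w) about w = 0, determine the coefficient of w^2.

Take the Cauchy product of the two expansions.
g(0) = 0
g′(0) = -1
g′′(0) = 2

1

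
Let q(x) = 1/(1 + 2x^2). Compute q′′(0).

From the series, [x^2] q = -2; multiply by 2! = 2 to get -4.

-4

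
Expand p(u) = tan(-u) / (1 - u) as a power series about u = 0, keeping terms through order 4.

Multiply the two series term by term and collect like powers.
p(0) = 0
p′(0) = -1
p′′(0) = -2
p′′′(0) = -8
p^(4)(0) = -32

-4*u^4/3 - 4*u^3/3 - u^2 - u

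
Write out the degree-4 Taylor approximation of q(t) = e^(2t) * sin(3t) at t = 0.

Expand each factor separately, then convolve coefficients.
q(0) = 0
q′(0) = 3
q′′(0) = 12
q′′′(0) = 9
q^(4)(0) = -120
The Taylor polynomial is Σ q^(k)(0)/k! · t^k.

-5*t^4 + 3*t^3/2 + 6*t^2 + 3*t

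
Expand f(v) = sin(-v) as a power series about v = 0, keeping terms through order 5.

[v^0] = 0;  [v^1] = -1;  [v^2] = 0;  [v^3] = 1/6;  [v^4] = 0;  [v^5] = -1/120.

-v^5/120 + v^3/6 - v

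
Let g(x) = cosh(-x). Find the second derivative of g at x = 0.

1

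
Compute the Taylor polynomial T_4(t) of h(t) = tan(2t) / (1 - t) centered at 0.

Expand each factor separately, then convolve coefficients.

14*t^4/3 + 14*t^3/3 + 2*t^2 + 2*t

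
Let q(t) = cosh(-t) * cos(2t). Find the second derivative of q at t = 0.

Take the Cauchy product of the two expansions.
The coefficient of t^2 in the expansion is -3/2, so q′′(0) = 2! * (-3/2) = -3.

-3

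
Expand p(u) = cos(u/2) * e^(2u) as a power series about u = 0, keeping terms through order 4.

161*u^4/384 + 13*u^3/12 + 15*u^2/8 + 2*u + 1

Multiply the two series term by term and collect like powers.
p(0) = 1
p′(0) = 2
p′′(0) = 15/4
p′′′(0) = 13/2
p^(4)(0) = 161/16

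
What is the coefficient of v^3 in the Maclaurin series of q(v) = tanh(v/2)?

-1/24

[v^0] = 0;  [v^1] = 1/2;  [v^2] = 0;  [v^3] = -1/24.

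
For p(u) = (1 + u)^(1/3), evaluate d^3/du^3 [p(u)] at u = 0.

From the series, [u^3] p = 5/81; multiply by 3! = 6 to get 10/27.

10/27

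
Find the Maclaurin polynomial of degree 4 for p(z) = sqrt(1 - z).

Differentiate repeatedly and evaluate at the center.

-5*z^4/128 - z^3/16 - z^2/8 - z/2 + 1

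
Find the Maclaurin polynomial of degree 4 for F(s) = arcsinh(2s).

-4*s^3/3 + 2*s

[s^0] = 0;  [s^1] = 2;  [s^2] = 0;  [s^3] = -4/3;  [s^4] = 0.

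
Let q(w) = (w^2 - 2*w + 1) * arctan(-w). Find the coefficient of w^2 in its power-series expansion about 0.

2

Multiply each power in the prefactor through the base expansion.
q(0) = 0
q′(0) = -1
q′′(0) = 4
So c_2 = q′′(0)/2! = 2.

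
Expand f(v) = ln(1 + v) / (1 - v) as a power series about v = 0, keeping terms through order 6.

37*v^6/60 + 47*v^5/60 + 7*v^4/12 + 5*v^3/6 + v^2/2 + v

Take the Cauchy product of the two expansions.
f(0) = 0
f′(0) = 1
f′′(0) = 1
f′′′(0) = 5
f^(4)(0) = 14
f^(5)(0) = 94
f^(6)(0) = 444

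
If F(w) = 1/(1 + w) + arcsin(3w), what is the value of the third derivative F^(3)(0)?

Add the two expansions coefficient-wise.
The coefficient of w^3 in the expansion is 7/2, so F′′′(0) = 3! * (7/2) = 21.

21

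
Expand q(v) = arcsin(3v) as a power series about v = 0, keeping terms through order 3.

9*v^3/2 + 3*v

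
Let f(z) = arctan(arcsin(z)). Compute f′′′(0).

-1

Compose series: expand the inner function first, then feed it into the outer expansion.
The coefficient of z^3 in the expansion is -1/6, so f′′′(0) = 3! * (-1/6) = -1.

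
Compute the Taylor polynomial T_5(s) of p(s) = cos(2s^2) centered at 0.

1 - 2*s^4

Differentiate repeatedly and evaluate at the center.
p(0) = 1
p′(0) = 0
p′′(0) = 0
p′′′(0) = 0
p^(4)(0) = -48
p^(5)(0) = 0
The Taylor polynomial is Σ p^(k)(0)/k! · s^k.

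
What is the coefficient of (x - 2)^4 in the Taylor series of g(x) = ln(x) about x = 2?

-1/64

g(2) = ln(2)
g′(2) = 1/2
g′′(2) = -1/4
g′′′(2) = 1/4
g^(4)(2) = -3/8
So c_4 = g^(4)(2)/4! = -1/64.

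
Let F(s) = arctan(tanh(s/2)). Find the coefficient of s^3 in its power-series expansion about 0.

-1/12

Compose series: expand the inner function first, then feed it into the outer expansion.
F(0) = 0
F′(0) = 1/2
F′′(0) = 0
F′′′(0) = -1/2
So c_3 = F′′′(0)/3! = -1/12.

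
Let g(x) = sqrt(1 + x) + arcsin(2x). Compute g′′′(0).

Expand each term separately and add.
From the series, [x^3] g = 67/48; multiply by 3! = 6 to get 67/8.

67/8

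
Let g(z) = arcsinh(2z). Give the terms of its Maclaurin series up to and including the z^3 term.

-4*z^3/3 + 2*z

[z^0] = 0;  [z^1] = 2;  [z^2] = 0;  [z^3] = -4/3.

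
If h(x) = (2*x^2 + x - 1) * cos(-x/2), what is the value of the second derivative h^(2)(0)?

17/4

Multiply each power in the prefactor through the base expansion.
The coefficient of x^2 in the expansion is 17/8, so h′′(0) = 2! * (17/8) = 17/4.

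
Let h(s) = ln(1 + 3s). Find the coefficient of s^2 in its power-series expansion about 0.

-9/2

[s^0] = 0;  [s^1] = 3;  [s^2] = -9/2.
So c_2 = h′′(0)/2! = -9/2.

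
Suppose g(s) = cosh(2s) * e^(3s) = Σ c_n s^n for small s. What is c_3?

Multiply the two series term by term and collect like powers.
g(0) = 1
g′(0) = 3
g′′(0) = 13
g′′′(0) = 63
Then c_k = g^(k)(0)/k! gives each Taylor coefficient.

21/2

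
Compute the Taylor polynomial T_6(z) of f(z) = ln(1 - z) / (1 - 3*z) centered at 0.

-17731*z^6/60 - 1969*z^5/20 - 131*z^4/4 - 65*z^3/6 - 7*z^2/2 - z

Expand 1/(denominator) as a geometric series and multiply by the numerator's series.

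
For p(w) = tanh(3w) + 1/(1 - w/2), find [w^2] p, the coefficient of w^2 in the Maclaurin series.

Expand each term separately and add.
[w^0] = 1;  [w^1] = 7/2;  [w^2] = 1/4.

1/4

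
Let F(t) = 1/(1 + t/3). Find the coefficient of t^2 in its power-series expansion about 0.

Compute the successive derivatives at the expansion point and divide by k!.
[t^0] = 1;  [t^1] = -1/3;  [t^2] = 1/9.

1/9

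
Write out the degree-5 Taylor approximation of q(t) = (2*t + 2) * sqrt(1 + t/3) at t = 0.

-23*t^5/31104 + 19*t^4/5184 - 5*t^3/216 + 11*t^2/36 + 7*t/3 + 2

Multiply each power in the prefactor through the base expansion.
q(0) = 2
q′(0) = 7/3
q′′(0) = 11/18
q′′′(0) = -5/36
q^(4)(0) = 19/216
q^(5)(0) = -115/1296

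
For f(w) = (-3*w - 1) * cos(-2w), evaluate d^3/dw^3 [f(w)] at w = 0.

36

Shift and add copies of the series according to the polynomial's terms.
From the series, [w^3] f = 6; multiply by 3! = 6 to get 36.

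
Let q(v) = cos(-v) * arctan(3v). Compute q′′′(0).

Write out both Maclaurin series and multiply, keeping only the needed powers.
From the series, [v^3] q = -21/2; multiply by 3! = 6 to get -63.

-63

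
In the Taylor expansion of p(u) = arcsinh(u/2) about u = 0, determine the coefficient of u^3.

Use the known series and substitute for the argument.

-1/48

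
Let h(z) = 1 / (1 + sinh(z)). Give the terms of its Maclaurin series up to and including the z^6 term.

77*z^6/45 - 181*z^5/120 + 4*z^4/3 - 7*z^3/6 + z^2 - z + 1

Expand as Σ (-1)^k u^k with u equal to the inner function's series.
h(0) = 1
h′(0) = -1
h′′(0) = 2
h′′′(0) = -7
h^(4)(0) = 32
h^(5)(0) = -181
h^(6)(0) = 1232
Dividing each by k! gives the coefficients c_0, ..., c_6.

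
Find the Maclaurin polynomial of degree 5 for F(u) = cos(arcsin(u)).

Plug the Maclaurin series of the inner function into that of the outer and collect terms.
F(0) = 1
F′(0) = 0
F′′(0) = -1
F′′′(0) = 0
F^(4)(0) = -3
F^(5)(0) = 0

-u^4/8 - u^2/2 + 1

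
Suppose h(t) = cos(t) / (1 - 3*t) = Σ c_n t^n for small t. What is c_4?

1837/24

Expand 1/(denominator) as a geometric series and multiply by the numerator's series.
h(0) = 1
h′(0) = 3
h′′(0) = 17
h′′′(0) = 153
h^(4)(0) = 1837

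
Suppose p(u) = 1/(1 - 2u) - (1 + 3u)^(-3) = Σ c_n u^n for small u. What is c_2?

Add the two expansions coefficient-wise.
p(0) = 0
p′(0) = 11
p′′(0) = -100

-50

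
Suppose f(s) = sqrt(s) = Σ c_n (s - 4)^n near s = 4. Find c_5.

7/131072

f(4) = 2
f′(4) = 1/4
f′′(4) = -1/32
f′′′(4) = 3/256
f^(4)(4) = -15/2048
f^(5)(4) = 105/16384
So c_5 = f^(5)(4)/5! = 7/131072.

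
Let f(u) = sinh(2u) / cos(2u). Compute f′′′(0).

Divide the numerator series by the denominator series (power-series long division).
From the series, [u^3] f = 16/3; multiply by 3! = 6 to get 32.

32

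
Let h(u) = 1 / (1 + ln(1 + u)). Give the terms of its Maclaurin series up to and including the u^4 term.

11*u^4/3 - 7*u^3/3 + 3*u^2/2 - u + 1

Write 1/(1+u) = 1 - u + u^2 - u^3 + ... and substitute the series for u.
h(0) = 1
h′(0) = -1
h′′(0) = 3
h′′′(0) = -14
h^(4)(0) = 88
Dividing each by k! gives the coefficients c_0, ..., c_4.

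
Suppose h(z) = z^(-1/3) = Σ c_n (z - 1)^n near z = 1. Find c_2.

h(1) = 1
h′(1) = -1/3
h′′(1) = 4/9
So c_2 = h′′(1)/2! = 2/9.

2/9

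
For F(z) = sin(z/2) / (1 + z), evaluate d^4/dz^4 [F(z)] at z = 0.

-23/2

Expand each factor separately, then convolve coefficients.
From the series, [z^4] F = -23/48; multiply by 4! = 24 to get -23/2.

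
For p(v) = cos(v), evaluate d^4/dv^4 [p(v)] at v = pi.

-1

The coefficient of (v - pi)^4 in the expansion is -1/24, so p^(4)(pi) = 4! * (-1/24) = -1.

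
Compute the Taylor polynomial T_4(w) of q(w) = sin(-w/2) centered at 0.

q(0) = 0
q′(0) = -1/2
q′′(0) = 0
q′′′(0) = 1/8
q^(4)(0) = 0
Then c_k = q^(k)(0)/k! gives each Taylor coefficient.

w^3/48 - w/2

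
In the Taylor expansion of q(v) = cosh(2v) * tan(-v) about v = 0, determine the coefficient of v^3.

Write out both Maclaurin series and multiply, keeping only the needed powers.

-7/3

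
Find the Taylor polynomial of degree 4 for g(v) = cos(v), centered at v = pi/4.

Differentiate repeatedly and evaluate at the center.
[(v - pi/4)^0] = sqrt(2)/2;  [(v - pi/4)^1] = -sqrt(2)/2;  [(v - pi/4)^2] = -sqrt(2)/4;  [(v - pi/4)^3] = sqrt(2)/12;  [(v - pi/4)^4] = sqrt(2)/48.

sqrt(2)*(v - pi/4)^4/48 + sqrt(2)*(v - pi/4)^3/12 - sqrt(2)*(v - pi/4)^2/4 - sqrt(2)*(v - pi/4)/2 + sqrt(2)/2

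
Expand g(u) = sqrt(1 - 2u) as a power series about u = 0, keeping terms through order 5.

g(0) = 1
g′(0) = -1
g′′(0) = -1
g′′′(0) = -3
g^(4)(0) = -15
g^(5)(0) = -105

-7*u^5/8 - 5*u^4/8 - u^3/2 - u^2/2 - u + 1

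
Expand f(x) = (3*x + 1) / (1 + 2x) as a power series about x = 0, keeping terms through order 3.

Distribute the polynomial across the series and collect like powers.

4*x^3 - 2*x^2 + x + 1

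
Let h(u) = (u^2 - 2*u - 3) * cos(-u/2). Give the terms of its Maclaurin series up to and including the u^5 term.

Distribute the polynomial across the series and collect like powers.
[u^0] = -3;  [u^1] = -2;  [u^2] = 11/8;  [u^3] = 1/4;  [u^4] = -17/128;  [u^5] = -1/192.

-u^5/192 - 17*u^4/128 + u^3/4 + 11*u^2/8 - 2*u - 3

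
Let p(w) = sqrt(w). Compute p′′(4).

-1/32

From the series, [(w - 4)^2] p = -1/64; multiply by 2! = 2 to get -1/32.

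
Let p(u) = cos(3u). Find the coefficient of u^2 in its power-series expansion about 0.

p(0) = 1
p′(0) = 0
p′′(0) = -9

-9/2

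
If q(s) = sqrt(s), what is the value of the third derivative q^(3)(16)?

From the series, [(s - 16)^3] q = 1/16384; multiply by 3! = 6 to get 3/8192.

3/8192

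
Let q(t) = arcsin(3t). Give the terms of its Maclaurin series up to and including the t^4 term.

Use the known series and substitute for the argument.
q(0) = 0
q′(0) = 3
q′′(0) = 0
q′′′(0) = 27
q^(4)(0) = 0

9*t^3/2 + 3*t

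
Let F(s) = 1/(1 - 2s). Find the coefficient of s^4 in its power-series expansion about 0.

16

F(0) = 1
F′(0) = 2
F′′(0) = 8
F′′′(0) = 48
F^(4)(0) = 384
So c_4 = F^(4)(0)/4! = 16.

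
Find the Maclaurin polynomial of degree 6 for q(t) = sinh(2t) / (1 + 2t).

-376*t^6/5 + 188*t^5/5 - 56*t^4/3 + 28*t^3/3 - 4*t^2 + 2*t

Expand each factor separately, then convolve coefficients.
[t^0] = 0;  [t^1] = 2;  [t^2] = -4;  [t^3] = 28/3;  [t^4] = -56/3;  [t^5] = 188/5;  [t^6] = -376/5.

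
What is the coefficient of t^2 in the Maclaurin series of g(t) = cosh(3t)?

9/2

g(0) = 1
g′(0) = 0
g′′(0) = 9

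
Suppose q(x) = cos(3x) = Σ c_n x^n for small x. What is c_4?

c_4 = q^(4)(0)/4! = 27/8.

27/8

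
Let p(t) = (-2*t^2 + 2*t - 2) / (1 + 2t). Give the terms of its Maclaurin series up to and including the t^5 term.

Shift and add copies of the series according to the polynomial's terms.
p(0) = -2
p′(0) = 6
p′′(0) = -28
p′′′(0) = 168
p^(4)(0) = -1344
p^(5)(0) = 13440
The Taylor polynomial is Σ p^(k)(0)/k! · t^k.

112*t^5 - 56*t^4 + 28*t^3 - 14*t^2 + 6*t - 2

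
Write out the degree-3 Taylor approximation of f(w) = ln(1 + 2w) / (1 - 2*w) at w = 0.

20*w^3/3 + 2*w^2 + 2*w

Multiply the numerator's expansion by the denominator's geometric series.
f(0) = 0
f′(0) = 2
f′′(0) = 4
f′′′(0) = 40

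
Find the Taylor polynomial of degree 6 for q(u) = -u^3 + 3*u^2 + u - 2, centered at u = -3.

-(u + 3)^3 + 12*(u + 3)^2 - 44*(u + 3) + 49

Differentiate repeatedly and evaluate at the center.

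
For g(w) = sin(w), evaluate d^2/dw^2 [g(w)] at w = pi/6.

-1/2

The coefficient of (w - pi/6)^2 in the expansion is -1/4, so g′′(pi/6) = 2! * (-1/4) = -1/2.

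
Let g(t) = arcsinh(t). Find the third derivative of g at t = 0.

The coefficient of t^3 in the expansion is -1/6, so g′′′(0) = 3! * (-1/6) = -1.

-1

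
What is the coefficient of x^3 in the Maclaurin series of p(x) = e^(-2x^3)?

Differentiate repeatedly and evaluate at the center.
p(0) = 1
p′(0) = 0
p′′(0) = 0
p′′′(0) = -12
So c_3 = p′′′(0)/3! = -2.

-2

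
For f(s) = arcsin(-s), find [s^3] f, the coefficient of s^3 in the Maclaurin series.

f(0) = 0
f′(0) = -1
f′′(0) = 0
f′′′(0) = -1

-1/6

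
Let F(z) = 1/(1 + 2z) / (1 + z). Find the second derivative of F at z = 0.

Write out both Maclaurin series and multiply, keeping only the needed powers.
The coefficient of z^2 in the expansion is 7, so F′′(0) = 2! * (7) = 14.

14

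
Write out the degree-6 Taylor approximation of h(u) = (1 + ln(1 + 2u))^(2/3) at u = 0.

Compose series: expand the inner function first, then feed it into the outer expansion.
h(0) = 1
h′(0) = 4/3
h′′(0) = -32/9
h′′′(0) = 496/27
h^(4)(0) = -11552/81
h^(5)(0) = 363136/243
h^(6)(0) = -14504192/729

-906512*u^6/32805 + 45392*u^5/3645 - 1444*u^4/243 + 248*u^3/81 - 16*u^2/9 + 4*u/3 + 1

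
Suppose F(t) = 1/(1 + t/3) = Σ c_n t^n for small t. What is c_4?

1/81

[t^0] = 1;  [t^1] = -1/3;  [t^2] = 1/9;  [t^3] = -1/27;  [t^4] = 1/81.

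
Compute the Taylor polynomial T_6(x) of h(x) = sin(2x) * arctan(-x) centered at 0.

-10*x^6/9 + 2*x^4 - 2*x^2

Expand each factor separately, then convolve coefficients.
h(0) = 0
h′(0) = 0
h′′(0) = -4
h′′′(0) = 0
h^(4)(0) = 48
h^(5)(0) = 0
h^(6)(0) = -800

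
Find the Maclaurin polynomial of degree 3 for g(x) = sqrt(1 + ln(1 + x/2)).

17*x^3/384 - 3*x^2/32 + x/4 + 1

Let u equal the inner series; expand the outer function in u and truncate.
[x^0] = 1;  [x^1] = 1/4;  [x^2] = -3/32;  [x^3] = 17/384.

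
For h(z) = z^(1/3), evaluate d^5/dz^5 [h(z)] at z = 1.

From the series, [(z - 1)^5] h = 22/729; multiply by 5! = 120 to get 880/243.

880/243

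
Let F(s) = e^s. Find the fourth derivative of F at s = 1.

The coefficient of (s - 1)^4 in the expansion is e/24, so F^(4)(1) = 4! * (e/24) = e.

e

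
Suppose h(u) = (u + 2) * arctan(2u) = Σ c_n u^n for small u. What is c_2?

2

Distribute the polynomial across the series and collect like powers.
h(0) = 0
h′(0) = 4
h′′(0) = 4
So c_2 = h′′(0)/2! = 2.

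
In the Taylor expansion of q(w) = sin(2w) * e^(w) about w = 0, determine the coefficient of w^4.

Take the Cauchy product of the two expansions.
q(0) = 0
q′(0) = 2
q′′(0) = 4
q′′′(0) = -2
q^(4)(0) = -24
The Taylor polynomial is Σ q^(k)(0)/k! · w^k.

-1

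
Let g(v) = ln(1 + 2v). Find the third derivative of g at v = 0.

16

From the series, [v^3] g = 8/3; multiply by 3! = 6 to get 16.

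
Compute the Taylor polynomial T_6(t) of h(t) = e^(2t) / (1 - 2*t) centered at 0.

Expand 1/(denominator) as a geometric series and multiply by the numerator's series.
h(0) = 1
h′(0) = 4
h′′(0) = 20
h′′′(0) = 128
h^(4)(0) = 1040
h^(5)(0) = 10432
h^(6)(0) = 125248
Dividing each by k! gives the coefficients c_0, ..., c_6.

7828*t^6/45 + 1304*t^5/15 + 130*t^4/3 + 64*t^3/3 + 10*t^2 + 4*t + 1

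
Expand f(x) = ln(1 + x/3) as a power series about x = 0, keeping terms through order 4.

-x^4/324 + x^3/81 - x^2/18 + x/3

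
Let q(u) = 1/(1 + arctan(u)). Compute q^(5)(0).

-24

Plug the Maclaurin series of the inner function into that of the outer and collect terms.
The coefficient of u^5 in the expansion is -1/5, so q^(5)(0) = 5! * (-1/5) = -24.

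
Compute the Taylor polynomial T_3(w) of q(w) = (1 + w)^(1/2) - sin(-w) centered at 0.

Expand each term separately and add.
q(0) = 1
q′(0) = 3/2
q′′(0) = -1/4
q′′′(0) = -5/8
Then c_k = q^(k)(0)/k! gives each Taylor coefficient.

-5*w^3/48 - w^2/8 + 3*w/2 + 1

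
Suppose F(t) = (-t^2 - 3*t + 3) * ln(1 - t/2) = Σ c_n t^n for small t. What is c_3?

Distribute the polynomial across the series and collect like powers.

3/4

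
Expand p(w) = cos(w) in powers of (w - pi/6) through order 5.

Apply the Taylor formula c_k = f^(k)(a)/k!.
p(pi/6) = sqrt(3)/2
p′(pi/6) = -1/2
p′′(pi/6) = -sqrt(3)/2
p′′′(pi/6) = 1/2
p^(4)(pi/6) = sqrt(3)/2
p^(5)(pi/6) = -1/2
Then c_k = p^(k)(pi/6)/k! gives each Taylor coefficient.

-(w - pi/6)^5/240 + sqrt(3)*(w - pi/6)^4/48 + (w - pi/6)^3/12 - sqrt(3)*(w - pi/6)^2/4 - (w - pi/6)/2 + sqrt(3)/2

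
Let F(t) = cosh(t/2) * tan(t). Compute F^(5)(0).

341/16

Expand each factor separately, then convolve coefficients.
From the series, [t^5] F = 341/1920; multiply by 5! = 120 to get 341/16.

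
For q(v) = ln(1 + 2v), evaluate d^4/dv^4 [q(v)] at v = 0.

-96

From the series, [v^4] q = -4; multiply by 4! = 24 to get -96.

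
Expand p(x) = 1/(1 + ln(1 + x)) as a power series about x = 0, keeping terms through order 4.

Compose series: expand the inner function first, then feed it into the outer expansion.
[x^0] = 1;  [x^1] = -1;  [x^2] = 3/2;  [x^3] = -7/3;  [x^4] = 11/3.

11*x^4/3 - 7*x^3/3 + 3*x^2/2 - x + 1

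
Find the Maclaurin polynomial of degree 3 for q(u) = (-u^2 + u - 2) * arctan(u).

Shift and add copies of the series according to the polynomial's terms.

-u^3/3 + u^2 - 2*u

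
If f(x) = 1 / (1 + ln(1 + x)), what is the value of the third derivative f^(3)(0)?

-14

Expand as Σ (-1)^k u^k with u equal to the inner function's series.
From the series, [x^3] f = -7/3; multiply by 3! = 6 to get -14.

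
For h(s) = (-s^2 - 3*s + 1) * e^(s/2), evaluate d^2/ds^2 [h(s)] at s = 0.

-19/4

Distribute the polynomial across the series and collect like powers.
The coefficient of s^2 in the expansion is -19/8, so h′′(0) = 2! * (-19/8) = -19/4.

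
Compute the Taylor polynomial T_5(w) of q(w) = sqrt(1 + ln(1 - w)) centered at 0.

-1609*w^5/3840 - 143*w^4/384 - 17*w^3/48 - 3*w^2/8 - w/2 + 1

Substitute the inner expansion into the outer series and collect powers.
[w^0] = 1;  [w^1] = -1/2;  [w^2] = -3/8;  [w^3] = -17/48;  [w^4] = -143/384;  [w^5] = -1609/3840.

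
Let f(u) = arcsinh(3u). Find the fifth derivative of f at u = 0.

2187

The coefficient of u^5 in the expansion is 729/40, so f^(5)(0) = 5! * (729/40) = 2187.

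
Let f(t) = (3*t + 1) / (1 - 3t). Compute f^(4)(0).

Shift and add copies of the series according to the polynomial's terms.
The coefficient of t^4 in the expansion is 162, so f^(4)(0) = 4! * (162) = 3888.

3888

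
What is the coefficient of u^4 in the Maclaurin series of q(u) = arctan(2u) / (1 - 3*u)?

Use 1/(1 - r) = Σ r^k on the denominator, then take the Cauchy product.
[u^0] = 0;  [u^1] = 2;  [u^2] = 6;  [u^3] = 46/3;  [u^4] = 46.

46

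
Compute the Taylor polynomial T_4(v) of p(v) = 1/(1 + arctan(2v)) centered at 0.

Let u equal the inner series; expand the outer function in u and truncate.

16*v^4/3 - 16*v^3/3 + 4*v^2 - 2*v + 1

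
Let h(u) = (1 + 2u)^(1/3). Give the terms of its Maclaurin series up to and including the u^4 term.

h(0) = 1
h′(0) = 2/3
h′′(0) = -8/9
h′′′(0) = 80/27
h^(4)(0) = -1280/81

-160*u^4/243 + 40*u^3/81 - 4*u^2/9 + 2*u/3 + 1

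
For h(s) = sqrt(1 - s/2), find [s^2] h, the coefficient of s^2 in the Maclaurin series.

-1/32

h(0) = 1
h′(0) = -1/4
h′′(0) = -1/16
The Taylor polynomial is Σ h^(k)(0)/k! · s^k.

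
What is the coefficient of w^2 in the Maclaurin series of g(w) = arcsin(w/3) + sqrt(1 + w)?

Expand each term separately and add.
g(0) = 1
g′(0) = 5/6
g′′(0) = -1/4
So c_2 = g′′(0)/2! = -1/8.

-1/8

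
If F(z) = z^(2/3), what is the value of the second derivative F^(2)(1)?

The coefficient of (z - 1)^2 in the expansion is -1/9, so F′′(1) = 2! * (-1/9) = -2/9.

-2/9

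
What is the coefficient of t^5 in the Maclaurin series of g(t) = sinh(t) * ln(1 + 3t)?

-21

Write out both Maclaurin series and multiply, keeping only the needed powers.
g(0) = 0
g′(0) = 0
g′′(0) = 6
g′′′(0) = -27
g^(4)(0) = 228
g^(5)(0) = -2520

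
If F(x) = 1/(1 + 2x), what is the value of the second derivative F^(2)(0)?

The coefficient of x^2 in the expansion is 4, so F′′(0) = 2! * (4) = 8.

8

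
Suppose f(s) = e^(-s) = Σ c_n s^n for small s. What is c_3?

-1/6

f(0) = 1
f′(0) = -1
f′′(0) = 1
f′′′(0) = -1
Dividing each by k! gives the coefficients c_0, ..., c_3.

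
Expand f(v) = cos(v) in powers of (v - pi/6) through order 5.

f(pi/6) = sqrt(3)/2
f′(pi/6) = -1/2
f′′(pi/6) = -sqrt(3)/2
f′′′(pi/6) = 1/2
f^(4)(pi/6) = sqrt(3)/2
f^(5)(pi/6) = -1/2

-(v - pi/6)^5/240 + sqrt(3)*(v - pi/6)^4/48 + (v - pi/6)^3/12 - sqrt(3)*(v - pi/6)^2/4 - (v - pi/6)/2 + sqrt(3)/2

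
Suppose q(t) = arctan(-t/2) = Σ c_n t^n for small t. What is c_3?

1/24

[t^0] = 0;  [t^1] = -1/2;  [t^2] = 0;  [t^3] = 1/24.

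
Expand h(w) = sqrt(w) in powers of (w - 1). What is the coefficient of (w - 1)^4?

h(1) = 1
h′(1) = 1/2
h′′(1) = -1/4
h′′′(1) = 3/8
h^(4)(1) = -15/16
So c_4 = h^(4)(1)/4! = -5/128.

-5/128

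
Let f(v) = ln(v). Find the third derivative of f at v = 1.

Compute the successive derivatives at the expansion point and divide by k!.
The coefficient of (v - 1)^3 in the expansion is 1/3, so f′′′(1) = 3! * (1/3) = 2.

2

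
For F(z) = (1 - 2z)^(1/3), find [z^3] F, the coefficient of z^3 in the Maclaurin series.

-40/81

F(0) = 1
F′(0) = -2/3
F′′(0) = -8/9
F′′′(0) = -80/27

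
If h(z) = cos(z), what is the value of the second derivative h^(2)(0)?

Use the known series and substitute for the argument.
The coefficient of z^2 in the expansion is -1/2, so h′′(0) = 2! * (-1/2) = -1.

-1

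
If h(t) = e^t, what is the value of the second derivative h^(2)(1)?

e

Differentiate repeatedly and evaluate at the center.
From the series, [(t - 1)^2] h = e/2; multiply by 2! = 2 to get e.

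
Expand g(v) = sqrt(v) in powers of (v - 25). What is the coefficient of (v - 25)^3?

Compute the successive derivatives at the expansion point and divide by k!.
g(25) = 5
g′(25) = 1/10
g′′(25) = -1/500
g′′′(25) = 3/25000

1/50000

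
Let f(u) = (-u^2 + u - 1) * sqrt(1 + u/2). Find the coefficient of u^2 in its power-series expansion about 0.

Shift and add copies of the series according to the polynomial's terms.
So c_2 = f′′(0)/2! = -23/32.

-23/32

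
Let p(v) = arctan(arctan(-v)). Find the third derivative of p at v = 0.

Substitute the inner expansion into the outer series and collect powers.
From the series, [v^3] p = 2/3; multiply by 3! = 6 to get 4.

4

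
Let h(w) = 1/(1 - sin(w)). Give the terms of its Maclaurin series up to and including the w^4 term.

2*w^4/3 + 5*w^3/6 + w^2 + w + 1

Compose series: expand the inner function first, then feed it into the outer expansion.
[w^0] = 1;  [w^1] = 1;  [w^2] = 1;  [w^3] = 5/6;  [w^4] = 2/3.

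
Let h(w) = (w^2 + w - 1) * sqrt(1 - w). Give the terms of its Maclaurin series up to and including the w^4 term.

-19*w^4/128 - 9*w^3/16 + 5*w^2/8 + 3*w/2 - 1

Distribute the polynomial across the series and collect like powers.
h(0) = -1
h′(0) = 3/2
h′′(0) = 5/4
h′′′(0) = -27/8
h^(4)(0) = -57/16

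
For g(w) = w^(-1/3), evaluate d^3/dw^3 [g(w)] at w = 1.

-28/27

From the series, [(w - 1)^3] g = -14/81; multiply by 3! = 6 to get -28/27.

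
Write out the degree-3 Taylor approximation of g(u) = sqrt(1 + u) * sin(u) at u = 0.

-7*u^3/24 + u^2/2 + u

Multiply the two series term by term and collect like powers.
g(0) = 0
g′(0) = 1
g′′(0) = 1
g′′′(0) = -7/4
The Taylor polynomial is Σ g^(k)(0)/k! · u^k.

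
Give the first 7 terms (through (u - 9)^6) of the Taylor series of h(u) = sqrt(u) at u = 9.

h(9) = 3
h′(9) = 1/6
h′′(9) = -1/108
h′′′(9) = 1/648
h^(4)(9) = -5/11664
h^(5)(9) = 35/209952
h^(6)(9) = -35/419904
Dividing each by k! gives the coefficients c_0, ..., c_6.

-7*(u - 9)^6/60466176 + 7*(u - 9)^5/5038848 - 5*(u - 9)^4/279936 + (u - 9)^3/3888 - (u - 9)^2/216 + (u - 9)/6 + 3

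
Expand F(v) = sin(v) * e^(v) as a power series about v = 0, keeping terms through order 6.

Write out both Maclaurin series and multiply, keeping only the needed powers.
[v^0] = 0;  [v^1] = 1;  [v^2] = 1;  [v^3] = 1/3;  [v^4] = 0;  [v^5] = -1/30;  [v^6] = -1/90.

-v^6/90 - v^5/30 + v^3/3 + v^2 + v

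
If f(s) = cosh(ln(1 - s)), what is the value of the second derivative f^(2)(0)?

Compose series: expand the inner function first, then feed it into the outer expansion.
The coefficient of s^2 in the expansion is 1/2, so f′′(0) = 2! * (1/2) = 1.

1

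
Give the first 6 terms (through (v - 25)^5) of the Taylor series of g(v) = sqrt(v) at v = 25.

Compute the successive derivatives at the expansion point and divide by k!.
g(25) = 5
g′(25) = 1/10
g′′(25) = -1/500
g′′′(25) = 3/25000
g^(4)(25) = -3/250000
g^(5)(25) = 21/12500000
The Taylor polynomial is Σ g^(k)(25)/k! · (v - 25)^k.

7*(v - 25)^5/500000000 - (v - 25)^4/2000000 + (v - 25)^3/50000 - (v - 25)^2/1000 + (v - 25)/10 + 5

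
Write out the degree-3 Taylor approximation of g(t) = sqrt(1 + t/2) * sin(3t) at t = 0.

Expand each factor separately, then convolve coefficients.
g(0) = 0
g′(0) = 3
g′′(0) = 3/2
g′′′(0) = -441/16
Dividing each by k! gives the coefficients c_0, ..., c_3.

-147*t^3/32 + 3*t^2/4 + 3*t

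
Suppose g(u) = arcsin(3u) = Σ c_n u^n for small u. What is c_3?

g(0) = 0
g′(0) = 3
g′′(0) = 0
g′′′(0) = 27
The Taylor polynomial is Σ g^(k)(0)/k! · u^k.

9/2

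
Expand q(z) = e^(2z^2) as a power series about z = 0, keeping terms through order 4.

2*z^4 + 2*z^2 + 1

Differentiate repeatedly and evaluate at the center.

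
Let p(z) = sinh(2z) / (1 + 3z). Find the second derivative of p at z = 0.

-12

Expand each factor separately, then convolve coefficients.
The coefficient of z^2 in the expansion is -6, so p′′(0) = 2! * (-6) = -12.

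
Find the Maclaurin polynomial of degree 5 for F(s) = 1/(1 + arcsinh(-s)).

23*s^5/40 + 2*s^4/3 + 5*s^3/6 + s^2 + s + 1

Let u equal the inner series; expand the outer function in u and truncate.
F(0) = 1
F′(0) = 1
F′′(0) = 2
F′′′(0) = 5
F^(4)(0) = 16
F^(5)(0) = 69
Then c_k = F^(k)(0)/k! gives each Taylor coefficient.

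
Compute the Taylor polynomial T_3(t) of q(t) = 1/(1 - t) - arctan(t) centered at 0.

Add the two expansions coefficient-wise.
q(0) = 1
q′(0) = 0
q′′(0) = 2
q′′′(0) = 8
Then c_k = q^(k)(0)/k! gives each Taylor coefficient.

4*t^3/3 + t^2 + 1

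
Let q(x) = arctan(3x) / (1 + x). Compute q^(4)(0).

144

Take the Cauchy product of the two expansions.
The coefficient of x^4 in the expansion is 6, so q^(4)(0) = 4! * (6) = 144.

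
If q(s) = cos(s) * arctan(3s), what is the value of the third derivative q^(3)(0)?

Write out both Maclaurin series and multiply, keeping only the needed powers.
From the series, [s^3] q = -21/2; multiply by 3! = 6 to get -63.

-63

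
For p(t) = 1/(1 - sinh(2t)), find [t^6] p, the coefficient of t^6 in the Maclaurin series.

Let u equal the inner series; expand the outer function in u and truncate.
p(0) = 1
p′(0) = 2
p′′(0) = 8
p′′′(0) = 56
p^(4)(0) = 512
p^(5)(0) = 5792
p^(6)(0) = 78848
So c_6 = p^(6)(0)/6! = 4928/45.

4928/45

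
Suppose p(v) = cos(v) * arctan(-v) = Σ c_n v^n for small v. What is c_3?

5/6

Multiply the two series term by term and collect like powers.
p(0) = 0
p′(0) = -1
p′′(0) = 0
p′′′(0) = 5
Dividing each by k! gives the coefficients c_0, ..., c_3.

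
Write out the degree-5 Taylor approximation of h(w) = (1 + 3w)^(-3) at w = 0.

Differentiate repeatedly and evaluate at the center.
h(0) = 1
h′(0) = -9
h′′(0) = 108
h′′′(0) = -1620
h^(4)(0) = 29160
h^(5)(0) = -612360

-5103*w^5 + 1215*w^4 - 270*w^3 + 54*w^2 - 9*w + 1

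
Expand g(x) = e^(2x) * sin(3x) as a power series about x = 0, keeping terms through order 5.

Write out both Maclaurin series and multiply, keeping only the needed powers.
[x^0] = 0;  [x^1] = 3;  [x^2] = 6;  [x^3] = 3/2;  [x^4] = -5;  [x^5] = -199/40.

-199*x^5/40 - 5*x^4 + 3*x^3/2 + 6*x^2 + 3*x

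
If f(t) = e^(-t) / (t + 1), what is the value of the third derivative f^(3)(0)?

-16

Expand 1/(denominator) as a geometric series and multiply by the numerator's series.
From the series, [t^3] f = -8/3; multiply by 3! = 6 to get -16.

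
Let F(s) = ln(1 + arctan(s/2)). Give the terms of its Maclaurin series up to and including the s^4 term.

s^4/192 - s^2/8 + s/2

Let u equal the inner series; expand the outer function in u and truncate.
[s^0] = 0;  [s^1] = 1/2;  [s^2] = -1/8;  [s^3] = 0;  [s^4] = 1/192.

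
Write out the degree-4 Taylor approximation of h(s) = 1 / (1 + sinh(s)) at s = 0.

4*s^4/3 - 7*s^3/6 + s^2 - s + 1

Use the geometric series for the reciprocal, then substitute.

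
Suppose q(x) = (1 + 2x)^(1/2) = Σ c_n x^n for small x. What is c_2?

-1/2

[x^0] = 1;  [x^1] = 1;  [x^2] = -1/2.
So c_2 = q′′(0)/2! = -1/2.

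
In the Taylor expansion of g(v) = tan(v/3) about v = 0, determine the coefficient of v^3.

1/81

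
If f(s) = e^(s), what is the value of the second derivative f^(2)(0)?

The coefficient of s^2 in the expansion is 1/2, so f′′(0) = 2! * (1/2) = 1.

1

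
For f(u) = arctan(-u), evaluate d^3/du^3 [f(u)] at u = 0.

From the series, [u^3] f = 1/3; multiply by 3! = 6 to get 2.

2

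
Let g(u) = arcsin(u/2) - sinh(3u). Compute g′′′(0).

-215/8

Expand each term separately and add.
The coefficient of u^3 in the expansion is -215/48, so g′′′(0) = 3! * (-215/48) = -215/8.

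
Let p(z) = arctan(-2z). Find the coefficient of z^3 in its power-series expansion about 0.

8/3

p(0) = 0
p′(0) = -2
p′′(0) = 0
p′′′(0) = 16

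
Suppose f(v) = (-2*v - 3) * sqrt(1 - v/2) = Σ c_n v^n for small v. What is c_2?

Multiply each power in the prefactor through the base expansion.
f(0) = -3
f′(0) = -5/4
f′′(0) = 19/16
The Taylor polynomial is Σ f^(k)(0)/k! · v^k.

19/32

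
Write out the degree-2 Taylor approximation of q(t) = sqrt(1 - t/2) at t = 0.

Apply the Taylor formula c_k = f^(k)(a)/k!.
q(0) = 1
q′(0) = -1/4
q′′(0) = -1/16

-t^2/32 - t/4 + 1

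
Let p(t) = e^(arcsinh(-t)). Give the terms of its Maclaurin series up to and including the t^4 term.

-t^4/8 + t^2/2 - t + 1

Compose series: expand the inner function first, then feed it into the outer expansion.
[t^0] = 1;  [t^1] = -1;  [t^2] = 1/2;  [t^3] = 0;  [t^4] = -1/8.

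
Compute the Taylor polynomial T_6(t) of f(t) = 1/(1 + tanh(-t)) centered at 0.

2*t^6/45 + 2*t^5/15 + t^4/3 + 2*t^3/3 + t^2 + t + 1

Substitute the inner expansion into the outer series and collect powers.
f(0) = 1
f′(0) = 1
f′′(0) = 2
f′′′(0) = 4
f^(4)(0) = 8
f^(5)(0) = 16
f^(6)(0) = 32
Then c_k = f^(k)(0)/k! gives each Taylor coefficient.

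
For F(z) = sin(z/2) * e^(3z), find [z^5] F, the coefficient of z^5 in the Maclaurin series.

Take the Cauchy product of the two expansions.
[z^0] = 0;  [z^1] = 1/2;  [z^2] = 3/2;  [z^3] = 107/48;  [z^4] = 35/16;  [z^5] = 6121/3840.

6121/3840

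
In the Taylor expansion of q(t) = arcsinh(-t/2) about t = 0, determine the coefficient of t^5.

-3/1280

Use the known series and substitute for the argument.
q(0) = 0
q′(0) = -1/2
q′′(0) = 0
q′′′(0) = 1/8
q^(4)(0) = 0
q^(5)(0) = -9/32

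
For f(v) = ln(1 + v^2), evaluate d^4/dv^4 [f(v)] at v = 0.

-12

From the series, [v^4] f = -1/2; multiply by 4! = 24 to get -12.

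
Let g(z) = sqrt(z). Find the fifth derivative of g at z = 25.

21/12500000

Apply the Taylor formula c_k = f^(k)(a)/k!.
From the series, [(z - 25)^5] g = 7/500000000; multiply by 5! = 120 to get 21/12500000.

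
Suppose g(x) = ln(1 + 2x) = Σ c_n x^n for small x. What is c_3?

[x^0] = 0;  [x^1] = 2;  [x^2] = -2;  [x^3] = 8/3.

8/3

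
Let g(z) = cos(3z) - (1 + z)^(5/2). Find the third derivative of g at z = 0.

-15/8

Expand each term separately and add.
From the series, [z^3] g = -5/16; multiply by 3! = 6 to get -15/8.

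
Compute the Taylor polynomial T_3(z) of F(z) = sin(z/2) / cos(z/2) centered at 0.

Invert the denominator's series and multiply.
F(0) = 0
F′(0) = 1/2
F′′(0) = 0
F′′′(0) = 1/4

z^3/24 + z/2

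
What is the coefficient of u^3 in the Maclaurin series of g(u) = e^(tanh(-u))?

Let u equal the inner series; expand the outer function in u and truncate.
g(0) = 1
g′(0) = -1
g′′(0) = 1
g′′′(0) = 1
So c_3 = g′′′(0)/3! = 1/6.

1/6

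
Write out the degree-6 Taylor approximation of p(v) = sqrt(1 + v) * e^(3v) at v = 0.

9063*v^6/5120 + 4277*v^5/1280 + 667*v^4/128 + 103*v^3/16 + 47*v^2/8 + 7*v/2 + 1

Multiply the two series term by term and collect like powers.
p(0) = 1
p′(0) = 7/2
p′′(0) = 47/4
p′′′(0) = 309/8
p^(4)(0) = 2001/16
p^(5)(0) = 12831/32
p^(6)(0) = 81567/64
Dividing each by k! gives the coefficients c_0, ..., c_6.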